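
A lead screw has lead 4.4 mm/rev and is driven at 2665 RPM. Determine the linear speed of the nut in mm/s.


v = lead * (RPM/60) = 4.4*2665/60 = 195.4333

195.4333 mm/s


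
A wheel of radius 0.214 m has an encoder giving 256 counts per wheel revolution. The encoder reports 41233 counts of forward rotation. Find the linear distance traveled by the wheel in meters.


revs = 41233/256 = 161.066406
d = revs * 2*pi*r = 161.066406 * 2*pi*0.214 = 216.5702

216.5702 m


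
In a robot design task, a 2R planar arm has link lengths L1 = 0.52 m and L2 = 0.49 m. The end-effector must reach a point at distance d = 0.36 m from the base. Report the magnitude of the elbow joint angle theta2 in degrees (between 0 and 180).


cos(th2) = (d^2 - L1^2 - L2^2)/(2*L1*L2) = (0.36^2 - 0.52^2 - 0.49^2)/(2*0.52*0.49) = -0.74744898
th2 = acos(-0.74744898) = 138.3699 deg

138.3699 degrees


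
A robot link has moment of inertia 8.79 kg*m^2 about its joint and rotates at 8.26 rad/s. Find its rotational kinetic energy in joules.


KE = (1/2)*I*omega^2 = 0.5*8.79*8.26^2 = 299.8603

299.8603 J


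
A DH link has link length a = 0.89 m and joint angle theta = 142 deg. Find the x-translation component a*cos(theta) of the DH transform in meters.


a*cos(theta) = 0.89*cos(142 deg) = -0.7013

-0.7013 m


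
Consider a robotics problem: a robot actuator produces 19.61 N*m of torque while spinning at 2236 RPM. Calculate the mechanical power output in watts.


omega = 2236 * 2*pi/60 = 234.153372 rad/s
P = tau * omega = 19.61 * 234.153372 = 4591.7476

4591.7476 W


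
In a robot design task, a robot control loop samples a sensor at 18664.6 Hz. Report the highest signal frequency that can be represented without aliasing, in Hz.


f_max = f_s/2 = 18664.6/2 = 9332.3000

9332.3000 Hz


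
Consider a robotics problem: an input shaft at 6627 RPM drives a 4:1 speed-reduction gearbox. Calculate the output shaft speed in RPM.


omega_out = omega_in / N = 6627 / 4 = 1656.7500

1656.7500 RPM


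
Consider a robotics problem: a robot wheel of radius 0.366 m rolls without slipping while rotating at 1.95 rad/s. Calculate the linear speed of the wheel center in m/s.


v = omega * r = 1.95 * 0.366 = 0.7137

0.7137 m/s


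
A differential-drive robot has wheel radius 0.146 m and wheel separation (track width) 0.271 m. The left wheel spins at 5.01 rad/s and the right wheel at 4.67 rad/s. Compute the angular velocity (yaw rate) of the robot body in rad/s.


omega = r*(wR - wL)/L = 0.146*(4.67 - (5.01))/0.271 = -0.1832

-0.1832 rad/s


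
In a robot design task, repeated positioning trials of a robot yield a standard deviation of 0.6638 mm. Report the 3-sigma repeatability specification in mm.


repeatability = 3*sigma = 3*0.6638 = 1.9914

1.9914 mm


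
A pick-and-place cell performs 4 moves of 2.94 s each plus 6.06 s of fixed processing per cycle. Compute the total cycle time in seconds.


T = 4*2.94 + 6.06 = 17.8200

17.8200 s


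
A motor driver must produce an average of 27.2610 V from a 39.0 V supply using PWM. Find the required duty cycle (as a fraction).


D = V_avg/V_supply = 27.2610/39.0 = 0.6990

0.6990


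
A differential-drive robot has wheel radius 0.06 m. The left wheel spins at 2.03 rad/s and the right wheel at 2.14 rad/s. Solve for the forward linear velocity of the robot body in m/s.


v = r*(wR + wL)/2 = 0.06*(2.14 + 2.03)/2 = 0.1251

0.1251 m/s


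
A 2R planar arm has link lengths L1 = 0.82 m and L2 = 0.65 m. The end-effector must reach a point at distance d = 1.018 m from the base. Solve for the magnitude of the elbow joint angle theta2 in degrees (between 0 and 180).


cos(th2) = (d^2 - L1^2 - L2^2)/(2*L1*L2) = (1.018^2 - 0.82^2 - 0.65^2)/(2*0.82*0.65) = -0.05494934
th2 = acos(-0.05494934) = 93.1500 deg

93.1500 degrees


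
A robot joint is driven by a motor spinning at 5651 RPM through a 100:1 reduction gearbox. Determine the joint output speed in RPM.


omega_joint = omega_motor / N = 5651 / 100 = 56.5100

56.5100 RPM


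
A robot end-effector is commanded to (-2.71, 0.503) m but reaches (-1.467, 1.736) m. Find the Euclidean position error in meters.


dx = -1.467 - (-2.71) = 1.2430, dy = 1.736 - (0.503) = 1.2330
err = sqrt(1.545049 + 1.520289) = 1.7508

1.7508 m


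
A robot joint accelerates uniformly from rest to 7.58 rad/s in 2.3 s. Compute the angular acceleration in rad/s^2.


alpha = delta_omega / t = 7.58 / 2.3 = 3.2957

3.2957 rad/s^2


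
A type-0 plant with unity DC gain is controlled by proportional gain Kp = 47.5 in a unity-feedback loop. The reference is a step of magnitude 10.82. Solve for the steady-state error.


e_ss = R/(1 + Kp) = 10.82/(1 + 47.5) = 10.82/48.5000 = 0.2231

0.2231


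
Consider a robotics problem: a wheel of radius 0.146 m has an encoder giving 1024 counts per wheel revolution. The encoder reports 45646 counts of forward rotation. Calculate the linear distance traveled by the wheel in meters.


revs = 45646/1024 = 44.576172
d = revs * 2*pi*r = 44.576172 * 2*pi*0.146 = 40.8917

40.8917 m


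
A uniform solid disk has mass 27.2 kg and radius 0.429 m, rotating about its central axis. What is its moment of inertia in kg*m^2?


I = (1/2)*m*R^2 = 0.5*27.2*0.429^2 = 2.5030

2.5030 kg*m^2


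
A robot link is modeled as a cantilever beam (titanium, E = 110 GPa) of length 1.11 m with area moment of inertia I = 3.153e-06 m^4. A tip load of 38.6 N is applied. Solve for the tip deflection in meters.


delta = F*L^3/(3*E*I) = 38.6*1.11^3/(3*1.100e+11*3.153e-06)
      = 52.7905566/1040490 = 5.0736e-05

5.0736e-05 m


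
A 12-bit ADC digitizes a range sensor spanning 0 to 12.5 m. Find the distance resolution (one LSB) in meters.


res = range / 2^n = 12.5/2^12 = 12.5/4096 = 0.0031

0.0031 m


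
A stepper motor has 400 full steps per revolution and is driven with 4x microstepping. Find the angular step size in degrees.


step = 360/(400*4) = 360/1600 = 0.2250

0.2250 degrees


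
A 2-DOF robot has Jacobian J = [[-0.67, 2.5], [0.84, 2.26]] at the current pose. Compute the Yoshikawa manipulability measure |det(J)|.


det(J) = -0.67*2.26 - (2.5)*(0.84) = -3.6142
|det(J)| = 3.6142

3.6142


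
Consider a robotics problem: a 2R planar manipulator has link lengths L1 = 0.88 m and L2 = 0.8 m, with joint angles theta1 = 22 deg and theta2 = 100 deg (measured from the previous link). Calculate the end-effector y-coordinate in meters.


y = L1*sin(th1) + L2*sin(th1+th2) = 0.88*sin(22 deg) + 0.8*sin(122 deg) = 1.0081

1.0081 m


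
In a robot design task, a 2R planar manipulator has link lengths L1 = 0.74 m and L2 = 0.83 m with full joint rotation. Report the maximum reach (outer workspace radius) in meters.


r_max = L1 + L2 = 0.74 + 0.83 = 1.5700

1.5700 m


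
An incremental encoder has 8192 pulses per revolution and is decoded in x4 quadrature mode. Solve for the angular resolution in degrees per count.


resolution = 360 / (PPR * 4) = 360 / 32768 = 0.0110

0.0110 degrees


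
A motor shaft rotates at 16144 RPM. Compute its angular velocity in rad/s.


omega = 16144 * 2*pi/60 = 1690.5957

1690.5957 rad/s


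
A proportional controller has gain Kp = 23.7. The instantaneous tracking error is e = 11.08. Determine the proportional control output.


u_P = Kp * e = 23.7 * 11.08 = 262.5960

262.5960


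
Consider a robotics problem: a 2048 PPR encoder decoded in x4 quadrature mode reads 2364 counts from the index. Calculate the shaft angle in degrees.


angle = counts * 360 / (PPR*4) = 2364 * 360 / 8192 = 103.8867

103.8867 degrees


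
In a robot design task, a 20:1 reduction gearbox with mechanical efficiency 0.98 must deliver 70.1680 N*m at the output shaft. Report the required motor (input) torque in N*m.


tau_in = tau_out / (N * eta) = 70.1680 / (20 * 0.98) = 3.5800

3.5800 N*m


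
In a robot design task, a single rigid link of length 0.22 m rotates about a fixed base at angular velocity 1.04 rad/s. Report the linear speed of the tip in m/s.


v = L*omega = 0.22 * 1.04 = 0.2288

0.2288 m/s


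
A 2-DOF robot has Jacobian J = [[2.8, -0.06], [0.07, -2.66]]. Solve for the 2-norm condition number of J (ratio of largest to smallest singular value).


JJ^T eigenvalues: trace(JJ^T) = 14.9241, det(JJ^T) = det(J)^2 = 55.41015844
s_max^2 = (14.9241 + sqrt(1.08812705))/2 = 7.98361664
s_min^2 = (14.9241 - sqrt(1.08812705))/2 = 6.94048336
kappa = s_max/s_min = sqrt(7.98361664/6.94048336) = 1.0725

1.0725


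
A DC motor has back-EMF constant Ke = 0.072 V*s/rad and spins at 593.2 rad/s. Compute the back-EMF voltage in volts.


V_emf = Ke * omega = 0.072*593.2 = 42.7104

42.7104 V


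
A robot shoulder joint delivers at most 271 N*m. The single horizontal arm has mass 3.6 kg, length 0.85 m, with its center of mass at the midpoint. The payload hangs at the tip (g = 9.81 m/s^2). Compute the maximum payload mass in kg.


tau_arm = m_arm*g*(L/2) = 3.6*9.81*0.85/2 = 15.0093 N*m
tau_payload = tau_max - tau_arm = 271 - 15.0093 = 255.9907
m_payload = tau_payload / (g*L) = 255.9907 / (9.81*0.85) = 30.6999

30.6999 kg


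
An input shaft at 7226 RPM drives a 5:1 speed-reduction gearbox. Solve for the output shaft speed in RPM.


omega_out = omega_in / N = 7226 / 5 = 1445.2000

1445.2000 RPM


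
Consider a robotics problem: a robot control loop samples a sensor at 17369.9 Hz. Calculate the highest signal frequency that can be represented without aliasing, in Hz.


f_max = f_s/2 = 17369.9/2 = 8684.9500

8684.9500 Hz


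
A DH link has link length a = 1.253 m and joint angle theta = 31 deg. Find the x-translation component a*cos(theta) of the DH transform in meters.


a*cos(theta) = 1.253*cos(31 deg) = 1.0740

1.0740 m


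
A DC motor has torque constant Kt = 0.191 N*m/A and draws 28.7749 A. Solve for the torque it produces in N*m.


tau = Kt * I = 0.191*28.7749 = 5.4960

5.4960 N*m


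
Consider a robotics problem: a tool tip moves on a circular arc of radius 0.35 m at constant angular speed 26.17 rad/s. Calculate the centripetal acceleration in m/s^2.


a_c = omega^2 * r = 26.17^2 * 0.35 = 239.7041

239.7041 m/s^2


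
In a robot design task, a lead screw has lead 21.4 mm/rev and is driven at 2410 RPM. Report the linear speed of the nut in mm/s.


v = lead * (RPM/60) = 21.4*2410/60 = 859.5667

859.5667 mm/s


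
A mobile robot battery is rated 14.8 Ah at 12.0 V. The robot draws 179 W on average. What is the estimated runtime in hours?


E = 14.8*12.0 = 177.6000 Wh
t = E/P = 177.6000/179 = 0.9922

0.9922 hours


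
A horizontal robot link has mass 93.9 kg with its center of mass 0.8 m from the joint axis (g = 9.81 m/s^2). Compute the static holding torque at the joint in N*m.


tau = m*g*L = 93.9 * 9.81 * 0.8 = 736.9272

736.9272 N*m


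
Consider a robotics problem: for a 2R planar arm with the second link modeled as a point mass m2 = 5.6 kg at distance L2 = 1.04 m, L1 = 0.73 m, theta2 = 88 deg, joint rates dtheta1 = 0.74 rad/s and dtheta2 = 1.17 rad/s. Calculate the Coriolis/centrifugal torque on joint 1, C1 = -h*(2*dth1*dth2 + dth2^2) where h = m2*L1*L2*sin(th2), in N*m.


h = m2*L1*L2*sin(th2) = 5.6*0.73*1.04*sin(88 deg) = 4.248930
C1 = -h*(2*0.74*1.17 + 1.17^2) = -4.248930*3.1005 = -13.1738

-13.1738 N*m


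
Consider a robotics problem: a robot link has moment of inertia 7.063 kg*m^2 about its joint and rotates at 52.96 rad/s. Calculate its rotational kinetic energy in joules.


KE = (1/2)*I*omega^2 = 0.5*7.063*52.96^2 = 9905.0156

9905.0156 J


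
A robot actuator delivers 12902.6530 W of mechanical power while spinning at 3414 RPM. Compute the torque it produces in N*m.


omega = 3414 * 2*pi/60 = 357.513244 rad/s
tau = P / omega = 12902.6530 / 357.513244 = 36.0900

36.0900 N*m


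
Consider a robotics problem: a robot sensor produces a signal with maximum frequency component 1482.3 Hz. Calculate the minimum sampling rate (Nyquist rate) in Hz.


f_s,min = 2*f_max = 2*1482.3 = 2964.6000

2964.6000 Hz


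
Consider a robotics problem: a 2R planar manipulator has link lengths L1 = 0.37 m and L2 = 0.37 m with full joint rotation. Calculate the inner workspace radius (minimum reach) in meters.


r_min = |L1 - L2| = |0.37 - 0.37| = 0

0 m


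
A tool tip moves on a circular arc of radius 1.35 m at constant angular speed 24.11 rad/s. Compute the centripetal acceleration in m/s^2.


a_c = omega^2 * r = 24.11^2 * 1.35 = 784.7443

784.7443 m/s^2


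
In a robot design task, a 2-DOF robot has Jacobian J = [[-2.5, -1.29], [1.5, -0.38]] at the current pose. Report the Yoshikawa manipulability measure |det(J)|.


det(J) = -2.5*-0.38 - (-1.29)*(1.5) = 2.8850
|det(J)| = 2.8850

2.8850


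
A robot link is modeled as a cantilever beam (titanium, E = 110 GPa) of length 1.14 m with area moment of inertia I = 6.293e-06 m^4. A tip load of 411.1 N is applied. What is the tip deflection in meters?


delta = F*L^3/(3*E*I) = 411.1*1.14^3/(3*1.100e+11*6.293e-06)
      = 609.0627384/2076690 = 2.9329e-04

2.9329e-04 m


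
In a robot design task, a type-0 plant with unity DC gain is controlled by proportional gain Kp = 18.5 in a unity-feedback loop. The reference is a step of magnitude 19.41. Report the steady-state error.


e_ss = R/(1 + Kp) = 19.41/(1 + 18.5) = 19.41/19.5000 = 0.9954

0.9954


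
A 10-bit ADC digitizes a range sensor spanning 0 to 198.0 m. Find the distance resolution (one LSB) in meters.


res = range / 2^n = 198.0/2^10 = 198.0/1024 = 0.1934

0.1934 m


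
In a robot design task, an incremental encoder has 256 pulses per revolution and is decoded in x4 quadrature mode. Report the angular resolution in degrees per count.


resolution = 360 / (PPR * 4) = 360 / 1024 = 0.3516

0.3516 degrees


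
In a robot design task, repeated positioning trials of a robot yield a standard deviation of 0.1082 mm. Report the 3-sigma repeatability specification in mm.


repeatability = 3*sigma = 3*0.1082 = 0.3246

0.3246 mm


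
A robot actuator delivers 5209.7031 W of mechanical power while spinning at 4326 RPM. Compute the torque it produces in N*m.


omega = 4326 * 2*pi/60 = 453.017661 rad/s
tau = P / omega = 5209.7031 / 453.017661 = 11.5000

11.5000 N*m


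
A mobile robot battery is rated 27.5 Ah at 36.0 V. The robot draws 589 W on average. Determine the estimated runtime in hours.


E = 27.5*36.0 = 990.0000 Wh
t = E/P = 990.0000/589 = 1.6808

1.6808 hours


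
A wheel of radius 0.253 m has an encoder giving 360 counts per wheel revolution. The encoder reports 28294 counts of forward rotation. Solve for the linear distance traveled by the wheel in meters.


revs = 28294/360 = 78.594444
d = revs * 2*pi*r = 78.594444 * 2*pi*0.253 = 124.9373

124.9373 m


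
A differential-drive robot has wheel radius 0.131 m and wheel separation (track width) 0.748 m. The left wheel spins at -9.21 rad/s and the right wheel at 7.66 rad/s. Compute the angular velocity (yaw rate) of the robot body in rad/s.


omega = r*(wR - wL)/L = 0.131*(7.66 - (-9.21))/0.748 = 2.9545

2.9545 rad/s


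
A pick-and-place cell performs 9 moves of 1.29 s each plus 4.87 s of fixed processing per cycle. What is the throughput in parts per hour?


T_cycle = 9*1.29 + 4.87 = 16.4800 s
rate = 3600/T = 218.4466

218.4466 parts/hour


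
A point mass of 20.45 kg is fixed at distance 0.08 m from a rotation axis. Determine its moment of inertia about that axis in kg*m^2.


I = m*r^2 = 20.45*0.08^2 = 0.1309

0.1309 kg*m^2


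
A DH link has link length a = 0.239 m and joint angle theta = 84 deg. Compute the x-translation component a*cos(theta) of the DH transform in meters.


a*cos(theta) = 0.239*cos(84 deg) = 0.0250

0.0250 m


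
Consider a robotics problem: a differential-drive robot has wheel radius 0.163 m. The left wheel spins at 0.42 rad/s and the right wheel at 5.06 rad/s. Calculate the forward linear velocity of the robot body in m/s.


v = r*(wR + wL)/2 = 0.163*(5.06 + 0.42)/2 = 0.4466

0.4466 m/s


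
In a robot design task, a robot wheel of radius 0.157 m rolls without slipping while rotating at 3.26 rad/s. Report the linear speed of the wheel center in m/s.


v = omega * r = 3.26 * 0.157 = 0.5118

0.5118 m/s


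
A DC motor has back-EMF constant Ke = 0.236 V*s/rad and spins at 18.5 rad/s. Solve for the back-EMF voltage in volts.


V_emf = Ke * omega = 0.236*18.5 = 4.3660

4.3660 V


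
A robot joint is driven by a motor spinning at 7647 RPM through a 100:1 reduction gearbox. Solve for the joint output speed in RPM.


omega_joint = omega_motor / N = 7647 / 100 = 76.4700

76.4700 RPM


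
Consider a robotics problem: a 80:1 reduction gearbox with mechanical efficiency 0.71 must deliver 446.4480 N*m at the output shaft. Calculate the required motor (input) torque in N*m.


tau_in = tau_out / (N * eta) = 446.4480 / (80 * 0.71) = 7.8600

7.8600 N*m


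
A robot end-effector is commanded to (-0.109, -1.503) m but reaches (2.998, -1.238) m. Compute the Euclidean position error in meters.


dx = 2.998 - (-0.109) = 3.1070, dy = -1.238 - (-1.503) = 0.2650
err = sqrt(9.653449 + 0.070225) = 3.1183

3.1183 m


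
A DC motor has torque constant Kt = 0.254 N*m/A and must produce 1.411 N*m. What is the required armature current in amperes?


I = tau / Kt = 1.411/0.254 = 5.5551

5.5551 A


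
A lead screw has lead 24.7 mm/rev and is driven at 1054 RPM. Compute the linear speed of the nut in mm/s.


v = lead * (RPM/60) = 24.7*1054/60 = 433.8967

433.8967 mm/s


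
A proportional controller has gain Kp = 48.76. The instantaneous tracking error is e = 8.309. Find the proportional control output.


u_P = Kp * e = 48.76 * 8.309 = 405.1468

405.1468


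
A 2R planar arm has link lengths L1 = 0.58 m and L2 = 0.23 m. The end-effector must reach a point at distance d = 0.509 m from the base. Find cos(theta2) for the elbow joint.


cos(th2) = (d^2 - L1^2 - L2^2)/(2*L1*L2) = (0.509^2 - 0.58^2 - 0.23^2)/(2*0.58*0.23) = -0.4881

-0.4881


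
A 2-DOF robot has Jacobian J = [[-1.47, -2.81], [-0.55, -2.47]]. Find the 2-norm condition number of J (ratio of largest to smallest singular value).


JJ^T eigenvalues: trace(JJ^T) = 16.4604, det(JJ^T) = det(J)^2 = 4.34889316
s_max^2 = (16.4604 + sqrt(253.54919552))/2 = 16.19181409
s_min^2 = (16.4604 - sqrt(253.54919552))/2 = 0.26858591
kappa = s_max/s_min = sqrt(16.19181409/0.26858591) = 7.7644

7.7644


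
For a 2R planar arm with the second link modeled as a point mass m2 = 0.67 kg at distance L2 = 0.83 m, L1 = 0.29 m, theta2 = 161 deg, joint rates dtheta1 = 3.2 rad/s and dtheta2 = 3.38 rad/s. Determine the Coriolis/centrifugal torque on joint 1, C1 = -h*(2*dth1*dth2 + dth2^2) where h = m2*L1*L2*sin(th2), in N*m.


h = m2*L1*L2*sin(th2) = 0.67*0.29*0.83*sin(161 deg) = 0.052504
C1 = -h*(2*3.2*3.38 + 3.38^2) = -0.052504*33.0564 = -1.7356

-1.7356 N*m


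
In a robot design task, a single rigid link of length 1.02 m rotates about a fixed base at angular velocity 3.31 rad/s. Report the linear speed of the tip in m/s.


v = L*omega = 1.02 * 3.31 = 3.3762

3.3762 m/s


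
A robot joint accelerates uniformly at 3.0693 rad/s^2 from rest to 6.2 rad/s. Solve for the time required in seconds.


t = delta_omega / alpha = 6.2 / 3.0693 = 2.0200

2.0200 s


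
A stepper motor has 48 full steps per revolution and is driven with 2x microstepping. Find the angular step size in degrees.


step = 360/(48*2) = 360/96 = 3.7500

3.7500 degrees


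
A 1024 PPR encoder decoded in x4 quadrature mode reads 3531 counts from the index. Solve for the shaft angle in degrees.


angle = counts * 360 / (PPR*4) = 3531 * 360 / 4096 = 310.3418

310.3418 degrees


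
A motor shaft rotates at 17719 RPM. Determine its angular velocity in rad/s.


omega = 17719 * 2*pi/60 = 1855.5293

1855.5293 rad/s


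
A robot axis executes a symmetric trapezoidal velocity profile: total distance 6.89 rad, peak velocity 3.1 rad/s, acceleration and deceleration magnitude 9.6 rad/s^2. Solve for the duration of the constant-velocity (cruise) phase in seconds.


t_acc = v/a = 0.322917 s, d_acc = v^2/(2a) = 0.500521 rad each
d_cruise = 6.89 - 2*0.500521 = 5.888958 rad
t_cruise = d_cruise/v = 5.888958/3.1 = 1.8997

1.8997 s


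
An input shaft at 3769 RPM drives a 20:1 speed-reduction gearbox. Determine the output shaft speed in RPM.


omega_out = omega_in / N = 3769 / 20 = 188.4500

188.4500 RPM


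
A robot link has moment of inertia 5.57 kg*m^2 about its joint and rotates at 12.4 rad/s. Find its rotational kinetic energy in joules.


KE = (1/2)*I*omega^2 = 0.5*5.57*12.4^2 = 428.2216

428.2216 J


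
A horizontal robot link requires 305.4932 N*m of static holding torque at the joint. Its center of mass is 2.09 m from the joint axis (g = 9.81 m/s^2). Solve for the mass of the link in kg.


m = tau / (g*L) = 305.4932 / (9.81 * 2.09) = 14.9000

14.9000 kg


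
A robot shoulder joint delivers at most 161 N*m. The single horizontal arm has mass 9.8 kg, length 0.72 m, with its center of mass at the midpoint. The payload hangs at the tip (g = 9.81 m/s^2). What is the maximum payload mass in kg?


tau_arm = m_arm*g*(L/2) = 9.8*9.81*0.72/2 = 34.6097 N*m
tau_payload = tau_max - tau_arm = 161 - 34.6097 = 126.3903
m_payload = tau_payload / (g*L) = 126.3903 / (9.81*0.72) = 17.8942

17.8942 kg


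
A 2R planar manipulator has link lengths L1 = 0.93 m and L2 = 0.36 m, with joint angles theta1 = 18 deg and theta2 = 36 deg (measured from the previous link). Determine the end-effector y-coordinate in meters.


y = L1*sin(th1) + L2*sin(th1+th2) = 0.93*sin(18 deg) + 0.36*sin(54 deg) = 0.5786

0.5786 m


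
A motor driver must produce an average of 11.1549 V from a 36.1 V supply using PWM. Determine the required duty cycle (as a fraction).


D = V_avg/V_supply = 11.1549/36.1 = 0.3090

0.3090


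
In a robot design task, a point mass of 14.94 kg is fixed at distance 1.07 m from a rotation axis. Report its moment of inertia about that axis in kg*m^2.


I = m*r^2 = 14.94*1.07^2 = 17.1048

17.1048 kg*m^2


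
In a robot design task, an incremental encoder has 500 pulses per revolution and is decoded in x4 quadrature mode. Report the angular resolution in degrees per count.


resolution = 360 / (PPR * 4) = 360 / 2000 = 0.1800

0.1800 degrees


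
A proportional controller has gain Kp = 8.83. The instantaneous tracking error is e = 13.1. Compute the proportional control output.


u_P = Kp * e = 8.83 * 13.1 = 115.6730

115.6730


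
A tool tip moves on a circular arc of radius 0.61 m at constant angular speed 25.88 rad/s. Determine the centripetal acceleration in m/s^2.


a_c = omega^2 * r = 25.88^2 * 0.61 = 408.5624

408.5624 m/s^2


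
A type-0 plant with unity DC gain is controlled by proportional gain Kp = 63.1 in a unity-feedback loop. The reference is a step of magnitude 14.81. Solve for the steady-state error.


e_ss = R/(1 + Kp) = 14.81/(1 + 63.1) = 14.81/64.1000 = 0.2310

0.2310


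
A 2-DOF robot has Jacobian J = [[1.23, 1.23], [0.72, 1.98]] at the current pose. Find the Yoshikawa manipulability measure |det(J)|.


det(J) = 1.23*1.98 - (1.23)*(0.72) = 1.5498
|det(J)| = 1.5498

1.5498


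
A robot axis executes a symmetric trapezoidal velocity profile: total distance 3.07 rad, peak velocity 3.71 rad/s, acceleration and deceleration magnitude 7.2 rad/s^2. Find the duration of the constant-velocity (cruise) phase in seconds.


t_acc = v/a = 0.515278 s, d_acc = v^2/(2a) = 0.955840 rad each
d_cruise = 3.07 - 2*0.955840 = 1.158320 rad
t_cruise = d_cruise/v = 1.158320/3.71 = 0.3122

0.3122 s


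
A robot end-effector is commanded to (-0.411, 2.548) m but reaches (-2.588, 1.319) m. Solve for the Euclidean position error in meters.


dx = -2.588 - (-0.411) = -2.1770, dy = 1.319 - (2.548) = -1.2290
err = sqrt(4.739329 + 1.510441) = 2.5000

2.5000 m


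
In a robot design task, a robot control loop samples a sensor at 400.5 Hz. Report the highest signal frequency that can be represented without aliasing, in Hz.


f_max = f_s/2 = 400.5/2 = 200.2500

200.2500 Hz


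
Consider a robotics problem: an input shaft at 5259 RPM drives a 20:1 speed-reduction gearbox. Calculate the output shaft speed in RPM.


omega_out = omega_in / N = 5259 / 20 = 262.9500

262.9500 RPM


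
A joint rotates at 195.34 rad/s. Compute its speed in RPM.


RPM = 195.34 * 60/(2*pi) = 1865.3596

1865.3596 RPM


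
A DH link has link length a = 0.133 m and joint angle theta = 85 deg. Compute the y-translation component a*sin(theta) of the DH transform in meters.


a*sin(theta) = 0.133*sin(85 deg) = 0.1325

0.1325 m


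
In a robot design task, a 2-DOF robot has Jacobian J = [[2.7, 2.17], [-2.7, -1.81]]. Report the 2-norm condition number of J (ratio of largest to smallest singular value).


JJ^T eigenvalues: trace(JJ^T) = 22.5650, det(JJ^T) = det(J)^2 = 0.94478400
s_max^2 = (22.5650 + sqrt(505.40008900))/2 = 22.52305258
s_min^2 = (22.5650 - sqrt(505.40008900))/2 = 0.04194742
kappa = s_max/s_min = sqrt(22.52305258/0.04194742) = 23.1719

23.1719


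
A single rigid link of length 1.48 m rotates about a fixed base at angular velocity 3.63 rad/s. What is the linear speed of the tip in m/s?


v = L*omega = 1.48 * 3.63 = 5.3724

5.3724 m/s


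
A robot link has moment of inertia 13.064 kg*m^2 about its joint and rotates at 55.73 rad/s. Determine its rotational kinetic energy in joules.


KE = (1/2)*I*omega^2 = 0.5*13.064*55.73^2 = 20287.3005

20287.3005 J


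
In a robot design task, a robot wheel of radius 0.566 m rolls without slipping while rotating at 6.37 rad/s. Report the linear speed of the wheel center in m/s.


v = omega * r = 6.37 * 0.566 = 3.6054

3.6054 m/s


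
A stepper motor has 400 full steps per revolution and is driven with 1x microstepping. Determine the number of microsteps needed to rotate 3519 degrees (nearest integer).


step_size = 360/(400*1) = 360/400 = 0.900000 deg
n = 3519/(360/400) = 3519*400/360 = 3910

3910 steps


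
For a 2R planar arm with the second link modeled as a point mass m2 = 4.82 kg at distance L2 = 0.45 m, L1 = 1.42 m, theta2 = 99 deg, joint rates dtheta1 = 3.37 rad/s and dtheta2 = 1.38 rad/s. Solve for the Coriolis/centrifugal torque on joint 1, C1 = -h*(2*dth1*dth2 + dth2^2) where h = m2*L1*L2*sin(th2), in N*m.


h = m2*L1*L2*sin(th2) = 4.82*1.42*0.45*sin(99 deg) = 3.042060
C1 = -h*(2*3.37*1.38 + 1.38^2) = -3.042060*11.2056 = -34.0881

-34.0881 N*m


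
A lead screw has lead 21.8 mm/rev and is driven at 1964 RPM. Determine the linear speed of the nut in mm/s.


v = lead * (RPM/60) = 21.8*1964/60 = 713.5867

713.5867 mm/s


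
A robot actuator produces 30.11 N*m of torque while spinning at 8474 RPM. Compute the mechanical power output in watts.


omega = 8474 * 2*pi/60 = 887.395205 rad/s
P = tau * omega = 30.11 * 887.395205 = 26719.4696

26719.4696 W


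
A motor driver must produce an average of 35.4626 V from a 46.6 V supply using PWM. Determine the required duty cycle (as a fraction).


D = V_avg/V_supply = 35.4626/46.6 = 0.7610

0.7610


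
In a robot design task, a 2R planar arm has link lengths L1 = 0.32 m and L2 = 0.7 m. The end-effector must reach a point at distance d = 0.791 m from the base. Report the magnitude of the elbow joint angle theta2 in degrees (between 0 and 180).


cos(th2) = (d^2 - L1^2 - L2^2)/(2*L1*L2) = (0.791^2 - 0.32^2 - 0.7^2)/(2*0.32*0.7) = 0.07428795
th2 = acos(0.07428795) = 85.7397 deg

85.7397 degrees


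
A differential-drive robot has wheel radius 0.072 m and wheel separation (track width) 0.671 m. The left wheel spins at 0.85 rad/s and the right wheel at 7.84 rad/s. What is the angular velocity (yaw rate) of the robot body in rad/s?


omega = r*(wR - wL)/L = 0.072*(7.84 - (0.85))/0.671 = 0.7500

0.7500 rad/s


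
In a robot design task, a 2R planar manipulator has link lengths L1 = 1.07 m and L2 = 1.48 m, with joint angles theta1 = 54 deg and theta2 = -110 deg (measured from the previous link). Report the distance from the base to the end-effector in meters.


x = L1*cos(th1) + L2*cos(th1+th2) = 1.456536
y = L1*sin(th1) + L2*sin(th1+th2) = -0.361327
d = sqrt(x^2 + y^2) = sqrt(2.121497 + 0.130557) = 1.5007

1.5007 m


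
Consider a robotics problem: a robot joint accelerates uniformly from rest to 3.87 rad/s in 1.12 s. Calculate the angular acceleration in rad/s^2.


alpha = delta_omega / t = 3.87 / 1.12 = 3.4554

3.4554 rad/s^2


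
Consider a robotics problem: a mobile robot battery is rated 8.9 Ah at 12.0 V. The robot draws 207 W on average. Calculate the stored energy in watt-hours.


E = capacity * V = 8.9*12.0 = 106.8000

106.8000 Wh


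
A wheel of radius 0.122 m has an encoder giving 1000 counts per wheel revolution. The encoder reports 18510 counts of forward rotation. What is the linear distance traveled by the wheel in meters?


revs = 18510/1000 = 18.510000
d = revs * 2*pi*r = 18.510000 * 2*pi*0.122 = 14.1888

14.1888 m


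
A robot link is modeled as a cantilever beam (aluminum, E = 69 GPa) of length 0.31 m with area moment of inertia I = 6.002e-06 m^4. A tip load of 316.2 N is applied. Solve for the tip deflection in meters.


delta = F*L^3/(3*E*I) = 316.2*0.31^3/(3*6.900e+10*6.002e-06)
      = 9.4199142/1242414 = 7.5819e-06

7.5819e-06 m


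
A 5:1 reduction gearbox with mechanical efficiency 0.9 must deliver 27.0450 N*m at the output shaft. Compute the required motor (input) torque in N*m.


tau_in = tau_out / (N * eta) = 27.0450 / (5 * 0.9) = 6.0100

6.0100 N*m


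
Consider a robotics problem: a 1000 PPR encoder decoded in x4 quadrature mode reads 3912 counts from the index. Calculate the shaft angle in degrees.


angle = counts * 360 / (PPR*4) = 3912 * 360 / 4000 = 352.0800

352.0800 degrees


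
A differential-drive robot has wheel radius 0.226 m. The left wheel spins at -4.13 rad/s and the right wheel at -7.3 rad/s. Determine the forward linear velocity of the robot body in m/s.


v = r*(wR + wL)/2 = 0.226*(-7.3 + -4.13)/2 = -1.2916

-1.2916 m/s


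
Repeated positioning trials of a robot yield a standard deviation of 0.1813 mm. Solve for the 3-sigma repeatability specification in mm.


repeatability = 3*sigma = 3*0.1813 = 0.5439

0.5439 mm


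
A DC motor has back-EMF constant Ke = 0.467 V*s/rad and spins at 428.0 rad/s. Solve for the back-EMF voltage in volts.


V_emf = Ke * omega = 0.467*428.0 = 199.8760

199.8760 V


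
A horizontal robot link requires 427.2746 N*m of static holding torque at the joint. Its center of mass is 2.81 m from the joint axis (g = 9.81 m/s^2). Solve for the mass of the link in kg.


m = tau / (g*L) = 427.2746 / (9.81 * 2.81) = 15.5000

15.5000 kg


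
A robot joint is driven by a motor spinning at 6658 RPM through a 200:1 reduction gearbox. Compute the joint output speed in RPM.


omega_joint = omega_motor / N = 6658 / 200 = 33.2900

33.2900 RPM


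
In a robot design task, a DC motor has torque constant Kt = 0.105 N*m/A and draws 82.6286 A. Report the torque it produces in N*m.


tau = Kt * I = 0.105*82.6286 = 8.6760

8.6760 N*m


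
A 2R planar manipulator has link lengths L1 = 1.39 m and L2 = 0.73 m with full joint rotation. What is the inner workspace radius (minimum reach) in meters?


r_min = |L1 - L2| = |1.39 - 0.73| = 0.6600

0.6600 m


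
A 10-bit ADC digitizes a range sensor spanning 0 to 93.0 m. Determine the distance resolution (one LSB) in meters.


res = range / 2^n = 93.0/2^10 = 93.0/1024 = 0.0908

0.0908 m


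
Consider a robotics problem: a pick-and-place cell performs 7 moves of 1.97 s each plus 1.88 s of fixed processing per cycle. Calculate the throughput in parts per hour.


T_cycle = 7*1.97 + 1.88 = 15.6700 s
rate = 3600/T = 229.7384

229.7384 parts/hour


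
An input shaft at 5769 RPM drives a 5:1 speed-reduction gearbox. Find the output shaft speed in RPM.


omega_out = omega_in / N = 5769 / 5 = 1153.8000

1153.8000 RPM


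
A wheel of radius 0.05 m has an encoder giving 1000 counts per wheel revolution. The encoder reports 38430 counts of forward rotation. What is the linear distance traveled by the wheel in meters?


revs = 38430/1000 = 38.430000
d = revs * 2*pi*r = 38.430000 * 2*pi*0.05 = 12.0731

12.0731 m


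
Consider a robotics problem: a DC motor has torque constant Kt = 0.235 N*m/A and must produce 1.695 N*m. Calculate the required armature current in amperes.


I = tau / Kt = 1.695/0.235 = 7.2128

7.2128 A


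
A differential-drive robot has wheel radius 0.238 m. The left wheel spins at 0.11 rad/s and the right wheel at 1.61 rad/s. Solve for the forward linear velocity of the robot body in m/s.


v = r*(wR + wL)/2 = 0.238*(1.61 + 0.11)/2 = 0.2047

0.2047 m/s


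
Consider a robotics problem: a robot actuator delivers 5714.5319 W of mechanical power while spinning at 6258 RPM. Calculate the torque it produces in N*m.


omega = 6258 * 2*pi/60 = 655.336228 rad/s
tau = P / omega = 5714.5319 / 655.336228 = 8.7200

8.7200 N*m


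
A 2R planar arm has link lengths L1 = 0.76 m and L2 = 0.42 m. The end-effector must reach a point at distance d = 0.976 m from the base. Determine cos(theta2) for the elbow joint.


cos(th2) = (d^2 - L1^2 - L2^2)/(2*L1*L2) = (0.976^2 - 0.76^2 - 0.42^2)/(2*0.76*0.42) = 0.3111

0.3111


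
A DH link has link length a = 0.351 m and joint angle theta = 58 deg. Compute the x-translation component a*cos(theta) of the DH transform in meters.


a*cos(theta) = 0.351*cos(58 deg) = 0.1860

0.1860 m


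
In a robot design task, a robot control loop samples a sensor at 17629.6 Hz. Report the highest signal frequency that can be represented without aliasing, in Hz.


f_max = f_s/2 = 17629.6/2 = 8814.8000

8814.8000 Hz


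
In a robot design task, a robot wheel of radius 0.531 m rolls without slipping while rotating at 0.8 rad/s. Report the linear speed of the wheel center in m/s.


v = omega * r = 0.8 * 0.531 = 0.4248

0.4248 m/s


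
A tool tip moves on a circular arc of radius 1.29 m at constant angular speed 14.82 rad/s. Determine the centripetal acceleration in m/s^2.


a_c = omega^2 * r = 14.82^2 * 1.29 = 283.3258

283.3258 m/s^2


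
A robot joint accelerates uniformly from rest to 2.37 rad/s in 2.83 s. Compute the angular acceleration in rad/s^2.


alpha = delta_omega / t = 2.37 / 2.83 = 0.8375

0.8375 rad/s^2


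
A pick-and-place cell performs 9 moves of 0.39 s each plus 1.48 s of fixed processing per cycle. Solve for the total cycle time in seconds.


T = 9*0.39 + 1.48 = 4.9900

4.9900 s


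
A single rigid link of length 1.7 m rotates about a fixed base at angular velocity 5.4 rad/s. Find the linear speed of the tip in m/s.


v = L*omega = 1.7 * 5.4 = 9.1800

9.1800 m/s


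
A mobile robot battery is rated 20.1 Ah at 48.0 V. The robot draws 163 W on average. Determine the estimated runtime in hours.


E = 20.1*48.0 = 964.8000 Wh
t = E/P = 964.8000/163 = 5.9190

5.9190 hours


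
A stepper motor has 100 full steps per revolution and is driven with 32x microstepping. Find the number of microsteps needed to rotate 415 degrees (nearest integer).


step_size = 360/(100*32) = 360/3200 = 0.112500 deg
n = 415/(360/3200) = 415*3200/360 = 3688.8889 -> 3689

3689 steps


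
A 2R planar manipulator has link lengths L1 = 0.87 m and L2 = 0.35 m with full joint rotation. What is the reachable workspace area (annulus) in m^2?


r_max = L1 + L2 = 1.2200, r_min = |L1 - L2| = 0.5200
A = pi*(r_max^2 - r_min^2) = pi*(1.4884 - 0.2704) = 3.8265

3.8265 m^2


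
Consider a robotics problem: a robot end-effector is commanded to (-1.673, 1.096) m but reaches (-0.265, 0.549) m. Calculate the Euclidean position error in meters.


dx = -0.265 - (-1.673) = 1.4080, dy = 0.549 - (1.096) = -0.5470
err = sqrt(1.982464 + 0.299209) = 1.5105

1.5105 m


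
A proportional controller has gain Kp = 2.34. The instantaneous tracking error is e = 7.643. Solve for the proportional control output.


u_P = Kp * e = 2.34 * 7.643 = 17.8846

17.8846


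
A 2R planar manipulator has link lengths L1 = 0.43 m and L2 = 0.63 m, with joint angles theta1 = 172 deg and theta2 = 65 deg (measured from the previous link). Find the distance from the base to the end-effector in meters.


x = L1*cos(th1) + L2*cos(th1+th2) = -0.768938
y = L1*sin(th1) + L2*sin(th1+th2) = -0.468518
d = sqrt(x^2 + y^2) = sqrt(0.591266 + 0.219509) = 0.9004

0.9004 m


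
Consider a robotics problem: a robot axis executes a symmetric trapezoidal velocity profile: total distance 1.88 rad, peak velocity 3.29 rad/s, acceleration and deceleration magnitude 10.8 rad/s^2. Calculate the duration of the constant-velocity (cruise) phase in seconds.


t_acc = v/a = 0.304630 s, d_acc = v^2/(2a) = 0.501116 rad each
d_cruise = 1.88 - 2*0.501116 = 0.877768 rad
t_cruise = d_cruise/v = 0.877768/3.29 = 0.2668

0.2668 s


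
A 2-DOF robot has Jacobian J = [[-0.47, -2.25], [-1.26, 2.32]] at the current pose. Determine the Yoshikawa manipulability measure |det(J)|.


det(J) = -0.47*2.32 - (-2.25)*(-1.26) = -3.9254
|det(J)| = 3.9254

3.9254


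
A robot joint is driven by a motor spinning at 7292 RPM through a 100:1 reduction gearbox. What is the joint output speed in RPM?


omega_joint = omega_motor / N = 7292 / 100 = 72.9200

72.9200 RPM


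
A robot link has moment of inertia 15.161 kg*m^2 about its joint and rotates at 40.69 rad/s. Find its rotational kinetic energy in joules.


KE = (1/2)*I*omega^2 = 0.5*15.161*40.69^2 = 12550.8527

12550.8527 J


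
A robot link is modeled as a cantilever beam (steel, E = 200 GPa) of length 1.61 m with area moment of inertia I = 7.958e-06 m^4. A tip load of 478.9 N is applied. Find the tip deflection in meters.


delta = F*L^3/(3*E*I) = 478.9*1.61^3/(3*2.000e+11*7.958e-06)
      = 1998.5842709/4774800 = 4.1857e-04

4.1857e-04 m


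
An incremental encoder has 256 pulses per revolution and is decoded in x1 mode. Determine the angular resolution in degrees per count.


resolution = 360 / (PPR * 1) = 360 / 256 = 1.4062

1.4062 degrees


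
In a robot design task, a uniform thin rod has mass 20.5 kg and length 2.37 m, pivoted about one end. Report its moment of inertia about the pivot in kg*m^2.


I = (1/3)*m*L^2 = (1/3)*20.5*2.37^2 = 38.3822

38.3822 kg*m^2


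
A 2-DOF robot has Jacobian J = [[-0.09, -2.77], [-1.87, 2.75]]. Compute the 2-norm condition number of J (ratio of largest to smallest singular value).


JJ^T eigenvalues: trace(JJ^T) = 18.7404, det(JJ^T) = det(J)^2 = 29.45667076
s_max^2 = (18.7404 + sqrt(233.37590912))/2 = 17.00852294
s_min^2 = (18.7404 - sqrt(233.37590912))/2 = 1.73187706
kappa = s_max/s_min = sqrt(17.00852294/1.73187706) = 3.1338

3.1338


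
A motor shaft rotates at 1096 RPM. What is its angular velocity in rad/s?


omega = 1096 * 2*pi/60 = 114.7729

114.7729 rad/s


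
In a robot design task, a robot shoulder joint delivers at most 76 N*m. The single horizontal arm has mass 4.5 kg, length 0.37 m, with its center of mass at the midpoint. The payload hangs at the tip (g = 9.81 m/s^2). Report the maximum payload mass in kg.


tau_arm = m_arm*g*(L/2) = 4.5*9.81*0.37/2 = 8.1668 N*m
tau_payload = tau_max - tau_arm = 76 - 8.1668 = 67.8332
m_payload = tau_payload / (g*L) = 67.8332 / (9.81*0.37) = 18.6884

18.6884 kg


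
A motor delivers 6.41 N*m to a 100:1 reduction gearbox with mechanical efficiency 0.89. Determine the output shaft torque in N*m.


tau_out = tau_in * N * eta = 6.41 * 100 * 0.89 = 570.4900

570.4900 N*m


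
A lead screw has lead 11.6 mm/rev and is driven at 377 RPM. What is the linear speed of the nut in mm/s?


v = lead * (RPM/60) = 11.6*377/60 = 72.8867

72.8867 mm/s
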